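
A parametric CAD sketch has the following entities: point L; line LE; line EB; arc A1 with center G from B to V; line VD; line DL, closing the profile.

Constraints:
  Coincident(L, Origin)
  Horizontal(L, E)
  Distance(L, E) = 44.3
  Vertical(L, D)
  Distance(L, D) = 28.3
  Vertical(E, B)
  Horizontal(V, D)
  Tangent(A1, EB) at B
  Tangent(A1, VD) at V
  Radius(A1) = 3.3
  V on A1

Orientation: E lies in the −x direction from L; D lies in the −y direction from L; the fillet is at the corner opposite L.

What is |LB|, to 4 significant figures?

50.87

The virtual corner opposite L is at (-44.30, -28.30). The tangent condition forces GB to be normal to EB and since A1 is tangent to VD there, GV ⟂ VD, with radius 3.3, so the center G sits 3.3 in from both sides at G = (-41.00, -25.00). That places the tangent points at B = (-44.30, -25.00) on EB and V = (-41.00, -28.30) on VD. Then |LB| = |B − L| = 50.87.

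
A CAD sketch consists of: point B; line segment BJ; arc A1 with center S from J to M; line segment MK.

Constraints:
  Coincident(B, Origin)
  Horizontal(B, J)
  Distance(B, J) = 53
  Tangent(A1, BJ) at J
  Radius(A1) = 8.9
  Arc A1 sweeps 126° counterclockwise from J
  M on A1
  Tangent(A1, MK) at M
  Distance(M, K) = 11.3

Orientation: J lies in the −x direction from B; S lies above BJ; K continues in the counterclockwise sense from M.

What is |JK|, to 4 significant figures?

23.28

B is at the origin; BJ is horizontal with |BJ| = 53.0 and J on the −x side, so J = (-53.00, 0.000). A1 meets BJ tangentially, so SJ is at right angles to BJ, so S = J + (0, 8.9) = (-53.00, 8.900). On A1, J sits at bearing -90° from S; a 126° counterclockwise sweep puts M at bearing 36°, so M = S + 8.9·(cos 36°, sin 36°) = (-45.80, 14.13). Tangency of A1 to MK means the radius SM is perpendicular to MK, so MK runs along (−sin 36°, cos 36°); with |MK| = 11.3, K = (-52.44, 23.27). Then |JK| = |K − J| = 23.28.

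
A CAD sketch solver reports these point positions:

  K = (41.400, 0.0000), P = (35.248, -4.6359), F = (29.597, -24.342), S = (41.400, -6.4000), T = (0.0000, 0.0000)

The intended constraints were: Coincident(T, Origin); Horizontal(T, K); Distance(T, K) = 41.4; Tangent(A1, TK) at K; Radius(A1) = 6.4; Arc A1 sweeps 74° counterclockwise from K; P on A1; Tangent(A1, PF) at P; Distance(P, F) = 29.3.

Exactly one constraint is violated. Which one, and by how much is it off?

Distance(P, F) = 29.3 — off by 8.80.

T = (0.00, 0.00) ✓; T.y = 0.00, K.y = 0.00 ✓; |TK| = 41.40 ✓; ∠(SK, KT) = 90.00° ✓; |SK| = 6.400 ✓; bearing(S→P) − bearing(S→K) = 74.00° ✓; |SP| = 6.400 ✓; ∠(SP, PF) = 90.00° ✓; |PF| = 20.50 ✗.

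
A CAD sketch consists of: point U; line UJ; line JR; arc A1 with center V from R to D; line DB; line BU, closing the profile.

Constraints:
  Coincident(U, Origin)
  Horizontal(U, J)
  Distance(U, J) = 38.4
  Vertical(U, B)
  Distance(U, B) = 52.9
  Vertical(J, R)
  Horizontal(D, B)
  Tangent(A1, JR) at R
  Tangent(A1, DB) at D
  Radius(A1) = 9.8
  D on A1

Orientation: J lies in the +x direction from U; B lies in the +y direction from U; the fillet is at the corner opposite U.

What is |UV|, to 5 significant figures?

51.726

U is at the origin; U and J share the same y with |UJ| = 38.4 and J on the +x side, so J = (38.400, 0.0000). UB is vertical with |UB| = 52.9 and B on the +y side, so B = (0.0000, 52.900). The virtual corner opposite U is at (38.400, 52.900). Since A1 is tangent to JR there, VR ⟂ JR and since A1 is tangent to DB there, VD ⟂ DB, with radius 9.8, so the center V sits 9.8 in from both sides at V = (28.600, 43.100). Then |UV| = |V − U| = 51.726.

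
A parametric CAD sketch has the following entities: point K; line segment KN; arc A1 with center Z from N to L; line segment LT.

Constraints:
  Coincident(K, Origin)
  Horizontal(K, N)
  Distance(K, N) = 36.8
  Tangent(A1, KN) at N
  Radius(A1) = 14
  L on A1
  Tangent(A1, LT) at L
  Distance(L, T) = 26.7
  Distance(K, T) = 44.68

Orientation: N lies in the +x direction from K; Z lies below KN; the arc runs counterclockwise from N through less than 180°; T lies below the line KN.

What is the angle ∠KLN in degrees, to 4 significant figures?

107.7°

Checks: ∠(ZN, NK) = 90.00° ✓; |ZL| = 14.00 ✓; ∠(ZL, LT) = 90.00° ✓; |LT| = 26.70 ✓; |KT| = 44.68 ✓.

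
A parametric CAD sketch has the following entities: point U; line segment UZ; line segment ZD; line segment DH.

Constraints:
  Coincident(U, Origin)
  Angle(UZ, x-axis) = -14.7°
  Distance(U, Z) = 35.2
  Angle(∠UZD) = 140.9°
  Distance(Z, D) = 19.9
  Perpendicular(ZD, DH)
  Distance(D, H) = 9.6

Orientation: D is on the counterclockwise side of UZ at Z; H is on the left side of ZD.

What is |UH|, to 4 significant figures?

48.87

U is at the origin; UZ runs at -14.7° with length 35.2, so Z = 35.2·(cos -14.7°, sin -14.7°) = (34.05, -8.932). ∠UZD = 140.9°, so ZD runs at -14.7° + (180° − 140.9°) = 24.40° from the x-axis; with |ZD| = 19.9, D = Z + 19.9·(cos 24.40°, sin 24.40°) = (52.17, -0.7115). The perpendicularity gives DH at right angles to ZD; with |DH| = 9.6 on the left of ZD, H = D + 9.6·(-0.4131, 0.9107) = (48.20, 8.031). Then |UH| = |H − U| = 48.87.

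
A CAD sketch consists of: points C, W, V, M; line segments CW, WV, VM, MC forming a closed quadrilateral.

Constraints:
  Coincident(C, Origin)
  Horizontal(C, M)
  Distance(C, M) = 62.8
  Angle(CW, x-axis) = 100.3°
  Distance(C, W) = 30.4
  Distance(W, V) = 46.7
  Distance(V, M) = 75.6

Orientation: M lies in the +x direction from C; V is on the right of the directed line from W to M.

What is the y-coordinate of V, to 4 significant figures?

-16.46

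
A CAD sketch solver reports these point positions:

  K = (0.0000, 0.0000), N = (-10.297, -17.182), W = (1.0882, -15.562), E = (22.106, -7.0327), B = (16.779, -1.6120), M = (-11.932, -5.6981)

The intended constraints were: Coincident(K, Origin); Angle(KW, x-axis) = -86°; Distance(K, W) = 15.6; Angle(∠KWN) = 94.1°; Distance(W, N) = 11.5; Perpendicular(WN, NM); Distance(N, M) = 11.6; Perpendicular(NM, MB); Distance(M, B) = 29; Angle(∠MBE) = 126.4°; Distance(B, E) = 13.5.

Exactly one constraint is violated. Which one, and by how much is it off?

Distance(B, E) = 13.5 — off by 5.90.

K = (0.00, 0.00) ✓; KW at -86.00° ✓; |KW| = 15.60 ✓; ∠KWN = 94.10° ✓; |WN| = 11.50 ✓; ∠(WN, NM) = 90.00° ✓; |NM| = 11.60 ✓; ∠(NM, MB) = 90.00° ✓; |MB| = 29.00 ✓; ∠MBE = 126.4° ✓; |BE| = 7.600 ✗.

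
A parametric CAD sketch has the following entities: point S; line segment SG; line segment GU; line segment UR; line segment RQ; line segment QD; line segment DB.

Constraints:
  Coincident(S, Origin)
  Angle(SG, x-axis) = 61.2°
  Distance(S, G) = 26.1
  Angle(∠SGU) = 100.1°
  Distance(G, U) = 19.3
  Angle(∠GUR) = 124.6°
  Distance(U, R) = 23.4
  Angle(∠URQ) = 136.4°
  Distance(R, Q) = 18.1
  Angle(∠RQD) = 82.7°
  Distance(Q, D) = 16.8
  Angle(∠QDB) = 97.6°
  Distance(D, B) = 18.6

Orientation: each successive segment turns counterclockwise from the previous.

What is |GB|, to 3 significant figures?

21.6

∠RQD = 82.7° gives QD at -22.6° from the x-axis; with |QD| = 16.8, D = (-18.4, 6.20). ∠QDB = 97.6° gives DB at 59.8° from the x-axis; with |DB| = 18.6, B = (-9.04, 22.3). Then |GB| = |B − G| = 21.6.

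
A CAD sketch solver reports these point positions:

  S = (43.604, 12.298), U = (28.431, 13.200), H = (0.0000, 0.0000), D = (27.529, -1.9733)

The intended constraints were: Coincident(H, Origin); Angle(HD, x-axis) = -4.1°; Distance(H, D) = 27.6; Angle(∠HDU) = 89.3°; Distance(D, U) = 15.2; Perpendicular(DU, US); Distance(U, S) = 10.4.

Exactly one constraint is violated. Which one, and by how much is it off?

Distance(U, S) = 10.4 — off by 4.80.

H = (0.00, 0.00) ✓; HD at -4.100° ✓; |HD| = 27.60 ✓; ∠HDU = 89.30° ✓; |DU| = 15.20 ✓; ∠(DU, US) = 90.00° ✓; |US| = 15.20 ✗.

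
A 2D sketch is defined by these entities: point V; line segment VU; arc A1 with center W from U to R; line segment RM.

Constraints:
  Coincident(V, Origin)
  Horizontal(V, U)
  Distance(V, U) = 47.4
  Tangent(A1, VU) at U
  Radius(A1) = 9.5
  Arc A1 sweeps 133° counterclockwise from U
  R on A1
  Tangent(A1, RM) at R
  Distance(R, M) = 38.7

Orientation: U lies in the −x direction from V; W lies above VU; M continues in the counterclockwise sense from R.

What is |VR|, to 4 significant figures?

43.49

V is at the origin; V and U share the same y with |VU| = 47.4 and U on the −x side, so U = (-47.40, 0.000). A1 meets VU tangentially, so WU is at right angles to VU, so W = U + (0, 9.5) = (-47.40, 9.500). On A1, U sits at bearing -90° from W; a 133° counterclockwise sweep puts R at bearing 43°, so R = W + 9.5·(cos 43°, sin 43°) = (-40.45, 15.98). Then |VR| = |R − V| = 43.49.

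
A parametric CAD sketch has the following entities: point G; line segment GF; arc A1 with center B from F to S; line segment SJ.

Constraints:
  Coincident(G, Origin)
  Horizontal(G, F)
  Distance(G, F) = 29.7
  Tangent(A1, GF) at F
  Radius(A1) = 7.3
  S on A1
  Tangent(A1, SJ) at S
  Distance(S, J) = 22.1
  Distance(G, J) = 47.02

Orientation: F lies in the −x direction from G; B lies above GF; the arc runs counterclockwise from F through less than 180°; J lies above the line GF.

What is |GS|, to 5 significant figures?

26.411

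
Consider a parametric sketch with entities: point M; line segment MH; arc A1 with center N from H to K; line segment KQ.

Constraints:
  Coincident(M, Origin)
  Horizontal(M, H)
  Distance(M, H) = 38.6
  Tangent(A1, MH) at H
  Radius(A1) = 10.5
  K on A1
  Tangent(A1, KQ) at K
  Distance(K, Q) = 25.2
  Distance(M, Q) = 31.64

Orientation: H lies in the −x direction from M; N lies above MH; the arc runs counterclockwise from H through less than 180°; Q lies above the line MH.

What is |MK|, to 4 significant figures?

30.01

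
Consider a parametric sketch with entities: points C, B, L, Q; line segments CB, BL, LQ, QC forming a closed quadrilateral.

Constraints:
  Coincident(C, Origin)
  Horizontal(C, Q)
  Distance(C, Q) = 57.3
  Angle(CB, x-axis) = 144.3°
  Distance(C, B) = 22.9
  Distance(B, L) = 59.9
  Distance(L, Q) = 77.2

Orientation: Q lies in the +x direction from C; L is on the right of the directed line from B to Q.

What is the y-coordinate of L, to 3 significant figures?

-45.1

Checks: |BL| = 59.90 ✓; |LQ| = 77.20 ✓.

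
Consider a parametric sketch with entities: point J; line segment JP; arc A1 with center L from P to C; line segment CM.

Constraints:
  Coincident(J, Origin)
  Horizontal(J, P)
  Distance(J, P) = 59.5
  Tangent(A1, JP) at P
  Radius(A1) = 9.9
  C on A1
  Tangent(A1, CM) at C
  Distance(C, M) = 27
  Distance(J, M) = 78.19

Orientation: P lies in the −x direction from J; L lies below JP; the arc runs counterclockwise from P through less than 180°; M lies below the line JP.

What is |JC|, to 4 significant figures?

70.13

J is at the origin; J and P share the same y with |JP| = 59.5 and P on the −x side, so P = (-59.50, 0.000). A1 meets JP tangentially, so LP is at right angles to JP, so L = P + (0, -9.9) = (-59.50, -9.900). Since LC ⟂ CM (tangency), |LM| = √(9.9² + 27.0²) = 28.76 regardless of where C sits on A1. So M lies on both circle(J, 78.19) and circle(L, 28.76); the below-JP intersection is M = (-68.83, -37.10). C is the foot of the tangent from M: C = (-69.40, -10.11).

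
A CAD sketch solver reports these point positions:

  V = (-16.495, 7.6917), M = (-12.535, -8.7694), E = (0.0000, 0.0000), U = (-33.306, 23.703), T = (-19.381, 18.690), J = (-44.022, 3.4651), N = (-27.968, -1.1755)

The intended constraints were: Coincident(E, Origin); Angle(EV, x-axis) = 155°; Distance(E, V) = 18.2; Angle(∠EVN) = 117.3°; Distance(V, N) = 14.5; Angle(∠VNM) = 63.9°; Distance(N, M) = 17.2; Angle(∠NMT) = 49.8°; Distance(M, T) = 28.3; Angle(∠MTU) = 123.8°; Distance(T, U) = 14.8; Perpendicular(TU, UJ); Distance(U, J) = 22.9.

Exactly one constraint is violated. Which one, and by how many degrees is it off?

Perpendicular(TU, UJ) — off by 8.10°.

E = (0.00, 0.00) ✓; EV at 155.0° ✓; |EV| = 18.20 ✓; ∠EVN = 117.3° ✓; |VN| = 14.50 ✓; ∠VNM = 63.90° ✓; |NM| = 17.20 ✓; ∠NMT = 49.80° ✓; |MT| = 28.30 ✓; ∠MTU = 123.8° ✓; |TU| = 14.80 ✓; ∠(TU, UJ) = 81.90° ✗; |UJ| = 22.90 ✓.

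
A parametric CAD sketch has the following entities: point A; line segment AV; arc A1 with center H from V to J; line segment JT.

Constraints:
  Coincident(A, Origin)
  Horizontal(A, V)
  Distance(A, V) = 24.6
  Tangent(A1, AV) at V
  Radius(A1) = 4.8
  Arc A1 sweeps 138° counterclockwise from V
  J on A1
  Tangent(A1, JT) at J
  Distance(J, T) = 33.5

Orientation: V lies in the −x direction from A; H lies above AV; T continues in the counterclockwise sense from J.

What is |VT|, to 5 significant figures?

37.653

A is at the origin; A and V share the same y with |AV| = 24.6 and V on the −x side, so V = (-24.600, 0.0000). A1 meets AV tangentially, so HV is at right angles to AV, so H = V + (0, 4.8) = (-24.600, 4.8000). On A1, V sits at bearing -90° from H; a 138° counterclockwise sweep puts J at bearing 48°, so J = H + 4.8·(cos 48°, sin 48°) = (-21.388, 8.3671). Tangency of A1 to JT means the radius HJ is perpendicular to JT, so JT runs along (−sin 48°, cos 48°); with |JT| = 33.5, T = (-46.284, 30.783). Then |VT| = |T − V| = 37.653.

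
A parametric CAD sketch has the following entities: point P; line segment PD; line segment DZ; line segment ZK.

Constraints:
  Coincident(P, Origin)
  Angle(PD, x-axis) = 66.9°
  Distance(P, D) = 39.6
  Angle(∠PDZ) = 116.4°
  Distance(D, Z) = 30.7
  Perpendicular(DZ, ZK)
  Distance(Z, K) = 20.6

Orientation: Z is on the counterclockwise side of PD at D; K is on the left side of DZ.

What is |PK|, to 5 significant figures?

50.544

∠PDZ = 116.4°, so DZ runs at 66.9° + (180° − 116.4°) = 130.50° from the x-axis; with |DZ| = 30.7, Z = D + 30.7·(cos 130.50°, sin 130.50°) = (-4.4015, 59.769). DZ is perpendicular to ZK; with |ZK| = 20.6 on the left of DZ, K = Z + 20.6·(-0.76041, -0.64945) = (-20.066, 46.391). Then |PK| = |K − P| = 50.544.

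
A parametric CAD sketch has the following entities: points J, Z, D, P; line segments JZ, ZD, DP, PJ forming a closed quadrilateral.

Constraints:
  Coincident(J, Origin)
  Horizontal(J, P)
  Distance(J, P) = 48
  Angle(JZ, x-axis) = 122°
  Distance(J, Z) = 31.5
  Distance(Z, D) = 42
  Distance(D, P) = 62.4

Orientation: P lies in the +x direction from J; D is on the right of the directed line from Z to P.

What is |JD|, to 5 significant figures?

19.620

Checks: |JP| = 48.00 ✓; |JZ| = 31.50 ✓; |ZD| = 42.00 ✓; |DP| = 62.40 ✓.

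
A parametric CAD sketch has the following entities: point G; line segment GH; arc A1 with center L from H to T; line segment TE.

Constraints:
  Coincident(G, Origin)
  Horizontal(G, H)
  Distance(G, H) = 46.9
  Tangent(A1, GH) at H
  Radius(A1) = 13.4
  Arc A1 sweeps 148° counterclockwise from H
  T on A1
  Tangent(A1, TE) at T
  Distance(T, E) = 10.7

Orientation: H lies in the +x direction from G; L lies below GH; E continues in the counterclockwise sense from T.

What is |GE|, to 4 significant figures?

57.57

On A1, H sits at bearing 90° from L; a 148° counterclockwise sweep puts T at bearing 238°, so T = L + 13.4·(cos 238°, sin 238°) = (39.80, -24.76). Tangency of A1 to TE means the radius LT is perpendicular to TE, so TE runs along (−sin 238°, cos 238°); with |TE| = 10.7, E = (48.87, -30.43). Then |GE| = |E − G| = 57.57.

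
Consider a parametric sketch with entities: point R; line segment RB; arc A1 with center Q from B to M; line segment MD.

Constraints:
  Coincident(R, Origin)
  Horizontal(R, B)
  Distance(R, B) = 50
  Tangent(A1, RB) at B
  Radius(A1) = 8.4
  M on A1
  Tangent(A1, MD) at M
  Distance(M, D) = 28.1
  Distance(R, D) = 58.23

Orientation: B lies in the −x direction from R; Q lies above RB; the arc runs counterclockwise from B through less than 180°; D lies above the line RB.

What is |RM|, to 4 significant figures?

42.68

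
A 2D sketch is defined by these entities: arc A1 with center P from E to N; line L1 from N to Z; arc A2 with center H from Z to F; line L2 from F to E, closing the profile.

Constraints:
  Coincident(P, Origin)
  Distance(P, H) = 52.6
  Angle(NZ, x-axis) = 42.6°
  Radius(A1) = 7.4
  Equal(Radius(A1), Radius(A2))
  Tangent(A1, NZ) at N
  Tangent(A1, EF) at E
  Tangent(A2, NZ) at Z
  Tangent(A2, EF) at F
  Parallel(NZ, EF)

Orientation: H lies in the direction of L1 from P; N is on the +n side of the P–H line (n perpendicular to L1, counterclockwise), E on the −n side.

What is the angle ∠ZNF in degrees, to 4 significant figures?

15.71°

The slot axis is L1's direction at 42.6°, so u = (cos 42.6°, sin 42.6°) = (0.7361, 0.6769) and n = (−sin 42.6°, cos 42.6°) = (-0.6769, 0.7361). P is at the origin and H lies 52.6 along u from P, so H = 52.6·u = (38.72, 35.60). Tangency of A1 to both parallel lines with radius 7.4 puts N and E at P ± 7.4·n: N = (-5.009, 5.447), E = (5.009, -5.447). Equal radii place Z and F the same way about H: Z = H + 7.4·n = (33.71, 41.05), F = H − 7.4·n = (43.73, 30.16). Then cos ∠ZNF = NZ·NF / (|NZ||NF|), giving 15.71°.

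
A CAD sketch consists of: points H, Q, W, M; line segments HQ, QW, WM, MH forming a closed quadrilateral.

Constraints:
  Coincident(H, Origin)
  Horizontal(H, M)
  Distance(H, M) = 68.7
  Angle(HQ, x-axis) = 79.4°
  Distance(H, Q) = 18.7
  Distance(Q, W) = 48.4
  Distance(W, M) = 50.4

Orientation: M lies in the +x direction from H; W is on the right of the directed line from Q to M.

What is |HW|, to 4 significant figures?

35.30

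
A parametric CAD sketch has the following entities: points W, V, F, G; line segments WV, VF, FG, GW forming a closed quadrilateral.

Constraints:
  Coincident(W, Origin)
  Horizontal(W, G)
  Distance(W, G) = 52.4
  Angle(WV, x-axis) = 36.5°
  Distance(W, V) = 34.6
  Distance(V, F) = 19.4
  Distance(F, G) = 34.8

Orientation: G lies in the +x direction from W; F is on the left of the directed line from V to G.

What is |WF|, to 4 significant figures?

53.96

Checks: |VF| = 19.40 ✓; |FG| = 34.80 ✓.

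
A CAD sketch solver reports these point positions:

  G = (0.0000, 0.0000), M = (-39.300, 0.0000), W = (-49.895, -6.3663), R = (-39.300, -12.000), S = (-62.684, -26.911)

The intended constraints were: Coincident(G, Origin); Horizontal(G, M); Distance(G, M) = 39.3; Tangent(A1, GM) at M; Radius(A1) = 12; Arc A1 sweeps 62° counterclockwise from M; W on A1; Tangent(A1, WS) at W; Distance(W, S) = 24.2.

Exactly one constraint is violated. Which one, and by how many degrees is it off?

Tangent(A1, WS) at W — off by 3.90°.

G = (0.00, 0.00) ✓; G.y = 0.00, M.y = 0.00 ✓; |GM| = 39.30 ✓; ∠(RM, MG) = 90.00° ✓; |RM| = 12.00 ✓; bearing(R→W) − bearing(R→M) = 62.00° ✓; |RW| = 12.00 ✓; ∠(RW, WS) = 93.90° ✗; |WS| = 24.20 ✓.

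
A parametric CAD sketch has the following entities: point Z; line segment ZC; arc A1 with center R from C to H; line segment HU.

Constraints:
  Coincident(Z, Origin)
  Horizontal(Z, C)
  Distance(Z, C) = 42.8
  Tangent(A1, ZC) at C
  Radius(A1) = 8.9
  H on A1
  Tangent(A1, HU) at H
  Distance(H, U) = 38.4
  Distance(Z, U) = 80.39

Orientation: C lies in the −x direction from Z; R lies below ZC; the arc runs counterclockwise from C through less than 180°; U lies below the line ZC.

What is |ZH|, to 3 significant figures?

50.2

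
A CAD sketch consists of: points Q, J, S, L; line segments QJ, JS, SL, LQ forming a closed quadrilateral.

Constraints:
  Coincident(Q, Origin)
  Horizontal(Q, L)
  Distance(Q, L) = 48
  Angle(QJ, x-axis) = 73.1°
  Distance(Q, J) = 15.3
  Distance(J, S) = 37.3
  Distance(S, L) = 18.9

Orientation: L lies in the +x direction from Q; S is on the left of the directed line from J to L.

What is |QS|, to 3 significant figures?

45.3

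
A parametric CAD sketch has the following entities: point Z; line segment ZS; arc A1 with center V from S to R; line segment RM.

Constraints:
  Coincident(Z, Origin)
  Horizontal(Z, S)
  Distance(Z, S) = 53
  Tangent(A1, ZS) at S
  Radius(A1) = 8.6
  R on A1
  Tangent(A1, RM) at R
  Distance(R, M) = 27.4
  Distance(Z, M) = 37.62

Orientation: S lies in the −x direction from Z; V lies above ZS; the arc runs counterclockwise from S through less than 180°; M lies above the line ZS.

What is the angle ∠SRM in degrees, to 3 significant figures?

155°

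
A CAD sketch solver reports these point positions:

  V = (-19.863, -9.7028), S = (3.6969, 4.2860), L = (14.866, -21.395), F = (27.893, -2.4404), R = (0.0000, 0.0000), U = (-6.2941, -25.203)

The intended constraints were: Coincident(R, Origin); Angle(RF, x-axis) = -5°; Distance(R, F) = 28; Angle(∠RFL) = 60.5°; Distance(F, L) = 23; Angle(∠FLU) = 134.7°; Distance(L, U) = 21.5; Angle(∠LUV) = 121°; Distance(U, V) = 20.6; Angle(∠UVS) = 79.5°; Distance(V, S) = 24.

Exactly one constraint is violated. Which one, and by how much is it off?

Distance(V, S) = 24 — off by 3.40.

R = (0.00, 0.00) ✓; RF at -5.000° ✓; |RF| = 28.00 ✓; ∠RFL = 60.50° ✓; |FL| = 23.00 ✓; ∠FLU = 134.7° ✓; |LU| = 21.50 ✓; ∠LUV = 121.0° ✓; |UV| = 20.60 ✓; ∠UVS = 79.50° ✓; |VS| = 27.40 ✗.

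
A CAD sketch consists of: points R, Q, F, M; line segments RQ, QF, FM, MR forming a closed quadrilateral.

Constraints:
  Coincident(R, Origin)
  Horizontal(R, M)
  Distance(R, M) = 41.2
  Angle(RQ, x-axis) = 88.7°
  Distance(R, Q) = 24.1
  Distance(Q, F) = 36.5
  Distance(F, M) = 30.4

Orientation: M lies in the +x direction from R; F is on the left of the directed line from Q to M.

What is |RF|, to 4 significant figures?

47.32

Checks: |QF| = 36.50 ✓; |FM| = 30.40 ✓.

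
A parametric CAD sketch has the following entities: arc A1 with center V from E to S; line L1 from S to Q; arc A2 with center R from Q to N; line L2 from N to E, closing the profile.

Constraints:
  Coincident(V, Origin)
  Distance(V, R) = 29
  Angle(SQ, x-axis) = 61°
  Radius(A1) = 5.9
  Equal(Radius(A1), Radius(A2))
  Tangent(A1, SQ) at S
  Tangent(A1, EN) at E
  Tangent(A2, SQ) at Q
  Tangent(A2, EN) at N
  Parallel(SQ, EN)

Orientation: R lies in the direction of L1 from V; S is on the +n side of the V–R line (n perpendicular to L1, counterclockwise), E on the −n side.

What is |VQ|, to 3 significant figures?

29.6

The slot axis is L1's direction at 61.0°, so u = (cos 61.0°, sin 61.0°) = (0.485, 0.875) and n = (−sin 61.0°, cos 61.0°) = (-0.875, 0.485). V is at the origin and R lies 29.0 along u from V, so R = 29.0·u = (14.1, 25.4). Tangency of A1 to both parallel lines with radius 5.9 puts S and E at V ± 5.9·n: S = (-5.16, 2.86), E = (5.16, -2.86). Equal radii place Q and N the same way about R: Q = R + 5.9·n = (8.90, 28.2), N = R − 5.9·n = (19.2, 22.5). Then |VQ| = |Q − V| = 29.6.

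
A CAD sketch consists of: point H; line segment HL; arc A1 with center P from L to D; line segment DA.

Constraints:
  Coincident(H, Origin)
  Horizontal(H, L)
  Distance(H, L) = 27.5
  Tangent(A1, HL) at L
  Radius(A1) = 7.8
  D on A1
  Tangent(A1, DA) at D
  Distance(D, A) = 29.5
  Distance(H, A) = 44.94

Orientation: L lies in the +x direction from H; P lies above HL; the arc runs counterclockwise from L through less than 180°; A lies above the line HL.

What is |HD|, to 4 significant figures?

36.35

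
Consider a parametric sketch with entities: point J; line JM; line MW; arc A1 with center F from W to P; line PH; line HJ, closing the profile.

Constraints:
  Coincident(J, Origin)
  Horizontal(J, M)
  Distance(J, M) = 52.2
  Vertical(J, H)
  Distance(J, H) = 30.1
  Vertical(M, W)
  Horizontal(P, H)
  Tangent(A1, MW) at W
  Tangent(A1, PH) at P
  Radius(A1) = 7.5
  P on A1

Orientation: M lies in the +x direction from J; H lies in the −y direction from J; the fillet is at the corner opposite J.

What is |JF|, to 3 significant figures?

50.1

J is at the origin; J and M share the same y with |JM| = 52.2 and M on the +x side, so M = (52.2, 0.00). J and H share the same x with |JH| = 30.1 and H on the −y side, so H = (0.00, -30.1). The virtual corner opposite J is at (52.2, -30.1). The tangent condition forces FW to be normal to MW and A1 meets PH tangentially, so FP is at right angles to PH, with radius 7.5, so the center F sits 7.5 in from both sides at F = (44.7, -22.6). Then |JF| = |F − J| = 50.1.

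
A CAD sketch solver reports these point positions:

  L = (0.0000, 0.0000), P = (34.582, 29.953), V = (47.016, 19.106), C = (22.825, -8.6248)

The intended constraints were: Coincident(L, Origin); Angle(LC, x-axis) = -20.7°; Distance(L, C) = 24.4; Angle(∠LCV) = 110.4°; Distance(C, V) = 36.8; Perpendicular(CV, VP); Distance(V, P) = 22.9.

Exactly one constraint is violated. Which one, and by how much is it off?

Distance(V, P) = 22.9 — off by 6.40.

L = (0.00, 0.00) ✓; LC at -20.70° ✓; |LC| = 24.40 ✓; ∠LCV = 110.4° ✓; |CV| = 36.80 ✓; ∠(CV, VP) = 90.00° ✓; |VP| = 16.50 ✗.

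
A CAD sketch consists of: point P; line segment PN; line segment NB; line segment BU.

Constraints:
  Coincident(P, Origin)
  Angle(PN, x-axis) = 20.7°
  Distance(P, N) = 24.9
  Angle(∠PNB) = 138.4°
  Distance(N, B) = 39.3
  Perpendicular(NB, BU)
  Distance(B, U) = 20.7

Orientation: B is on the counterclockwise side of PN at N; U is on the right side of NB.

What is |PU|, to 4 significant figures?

68.85

P is at the origin; PN runs at 20.7° with length 24.9, so N = 24.9·(cos 20.7°, sin 20.7°) = (23.29, 8.802). ∠PNB = 138.4°, so NB runs at 20.7° + (180° − 138.4°) = 62.30° from the x-axis; with |NB| = 39.3, B = N + 39.3·(cos 62.30°, sin 62.30°) = (41.56, 43.60). The perpendicularity gives BU at right angles to NB; with |BU| = 20.7 on the right of NB, U = B + 20.7·(0.8854, -0.4648) = (59.89, 33.98). Then |PU| = |U − P| = 68.85.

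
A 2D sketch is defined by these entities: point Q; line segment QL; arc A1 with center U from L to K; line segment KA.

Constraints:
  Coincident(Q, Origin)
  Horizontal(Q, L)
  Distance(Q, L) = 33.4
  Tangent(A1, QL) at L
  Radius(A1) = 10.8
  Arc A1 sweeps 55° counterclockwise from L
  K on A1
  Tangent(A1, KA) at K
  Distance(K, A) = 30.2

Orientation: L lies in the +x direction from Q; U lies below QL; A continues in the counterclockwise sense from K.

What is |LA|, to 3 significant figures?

39.3

Q is at the origin; Q and L share the same y with |QL| = 33.4 and L on the +x side, so L = (33.4, 0.00). Tangency of A1 to QL means the radius UL is perpendicular to QL, so U = L + (0, -10.8) = (33.4, -10.8). On A1, L sits at bearing 90° from U; a 55° counterclockwise sweep puts K at bearing 145°, so K = U + 10.8·(cos 145°, sin 145°) = (24.6, -4.61). Since A1 is tangent to KA there, UK ⟂ KA, so KA runs along (−sin 145°, cos 145°); with |KA| = 30.2, A = (7.23, -29.3). Then |LA| = |A − L| = 39.3.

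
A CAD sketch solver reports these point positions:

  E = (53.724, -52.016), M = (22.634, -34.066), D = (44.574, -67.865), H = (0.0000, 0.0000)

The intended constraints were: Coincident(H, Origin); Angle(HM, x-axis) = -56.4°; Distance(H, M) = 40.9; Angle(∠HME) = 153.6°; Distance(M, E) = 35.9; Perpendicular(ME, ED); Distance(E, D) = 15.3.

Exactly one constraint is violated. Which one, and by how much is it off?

Distance(E, D) = 15.3 — off by 3.00.

H = (0.00, 0.00) ✓; HM at -56.40° ✓; |HM| = 40.90 ✓; ∠HME = 153.6° ✓; |ME| = 35.90 ✓; ∠(ME, ED) = 90.00° ✓; |ED| = 18.30 ✗.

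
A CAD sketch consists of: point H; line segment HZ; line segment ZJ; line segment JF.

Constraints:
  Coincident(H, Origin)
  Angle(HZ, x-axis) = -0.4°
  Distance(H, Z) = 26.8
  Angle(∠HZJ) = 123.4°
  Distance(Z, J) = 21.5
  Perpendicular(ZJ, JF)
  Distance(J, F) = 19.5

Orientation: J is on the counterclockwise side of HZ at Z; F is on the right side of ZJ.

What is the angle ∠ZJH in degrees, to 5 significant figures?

31.681°

H is at the origin; HZ runs at -0.4° with length 26.8, so Z = 26.8·(cos -0.4°, sin -0.4°) = (26.799, -0.18710). ∠HZJ = 123.4°, so ZJ runs at -0.4° + (180° − 123.4°) = 56.200° from the x-axis; with |ZJ| = 21.5, J = Z + 21.5·(cos 56.200°, sin 56.200°) = (38.760, 17.679). Then cos ∠ZJH = JZ·JH / (|JZ||JH|), giving 31.681°.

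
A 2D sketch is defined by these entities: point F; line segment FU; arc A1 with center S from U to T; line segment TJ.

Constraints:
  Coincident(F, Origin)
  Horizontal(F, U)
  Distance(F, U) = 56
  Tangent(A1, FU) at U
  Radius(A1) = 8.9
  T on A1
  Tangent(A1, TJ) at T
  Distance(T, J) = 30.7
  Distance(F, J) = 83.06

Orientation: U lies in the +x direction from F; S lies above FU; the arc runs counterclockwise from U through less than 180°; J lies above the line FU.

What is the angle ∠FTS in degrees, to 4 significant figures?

27.00°

Checks: ∠(SU, UF) = 90.00° ✓; |ST| = 8.900 ✓; ∠(ST, TJ) = 90.00° ✓; |TJ| = 30.70 ✓; |FJ| = 83.06 ✓.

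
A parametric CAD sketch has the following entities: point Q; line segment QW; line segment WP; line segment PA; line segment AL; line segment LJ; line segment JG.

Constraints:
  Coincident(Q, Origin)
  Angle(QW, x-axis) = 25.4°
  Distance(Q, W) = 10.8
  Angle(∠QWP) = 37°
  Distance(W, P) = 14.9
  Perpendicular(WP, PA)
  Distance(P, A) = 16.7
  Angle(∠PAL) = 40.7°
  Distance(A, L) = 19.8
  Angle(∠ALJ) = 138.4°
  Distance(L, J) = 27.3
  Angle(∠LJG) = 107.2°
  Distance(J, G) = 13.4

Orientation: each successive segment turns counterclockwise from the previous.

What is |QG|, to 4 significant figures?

36.48

Q is at the origin; QW runs at 25.4° with length 10.8, so W = (9.756, 4.632). ∠QWP = 37.0° gives WP at 168.4° from the x-axis; with |WP| = 14.9, P = (-4.840, 7.629). WP is perpendicular to PA, so PA runs at -101.6°; with |PA| = 16.7, A = (-8.198, -8.730). ∠PAL = 40.7° gives AL at 37.70° from the x-axis; with |AL| = 19.8, L = (7.469, 3.378). ∠ALJ = 138.4° gives LJ at 79.30° from the x-axis; with |LJ| = 27.3, J = (12.54, 30.20). ∠LJG = 107.2° gives JG at 152.1° from the x-axis; with |JG| = 13.4, G = (0.6948, 36.47). Then |QG| = |G − Q| = 36.48.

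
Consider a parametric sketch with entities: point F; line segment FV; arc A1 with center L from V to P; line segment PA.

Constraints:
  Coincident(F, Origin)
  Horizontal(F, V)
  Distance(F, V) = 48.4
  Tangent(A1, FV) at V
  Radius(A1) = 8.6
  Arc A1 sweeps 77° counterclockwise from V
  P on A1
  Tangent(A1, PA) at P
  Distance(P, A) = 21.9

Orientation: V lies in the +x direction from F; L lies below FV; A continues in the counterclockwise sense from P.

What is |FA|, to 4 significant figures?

44.90

F is at the origin; F and V share the same y with |FV| = 48.4 and V on the +x side, so V = (48.40, 0.000). Since A1 is tangent to FV there, LV ⟂ FV, so L = V + (0, -8.6) = (48.40, -8.600). On A1, V sits at bearing 90° from L; a 77° counterclockwise sweep puts P at bearing 167°, so P = L + 8.6·(cos 167°, sin 167°) = (40.02, -6.665). Tangency of A1 to PA means the radius LP is perpendicular to PA, so PA runs along (−sin 167°, cos 167°); with |PA| = 21.9, A = (35.09, -28.00). Then |FA| = |A − F| = 44.90.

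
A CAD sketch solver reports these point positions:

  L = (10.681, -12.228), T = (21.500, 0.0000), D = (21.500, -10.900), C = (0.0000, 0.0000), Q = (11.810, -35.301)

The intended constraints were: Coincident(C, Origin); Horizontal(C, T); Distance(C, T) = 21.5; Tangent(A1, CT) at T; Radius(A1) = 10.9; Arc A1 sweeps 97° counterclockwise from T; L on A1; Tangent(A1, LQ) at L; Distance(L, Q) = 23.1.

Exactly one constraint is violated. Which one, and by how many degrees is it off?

Tangent(A1, LQ) at L — off by 4.20°.

C = (0.00, 0.00) ✓; C.y = 0.00, T.y = 0.00 ✓; |CT| = 21.50 ✓; ∠(DT, TC) = 90.00° ✓; |DT| = 10.90 ✓; bearing(D→L) − bearing(D→T) = 97.00° ✓; |DL| = 10.90 ✓; ∠(DL, LQ) = 94.20° ✗; |LQ| = 23.10 ✓.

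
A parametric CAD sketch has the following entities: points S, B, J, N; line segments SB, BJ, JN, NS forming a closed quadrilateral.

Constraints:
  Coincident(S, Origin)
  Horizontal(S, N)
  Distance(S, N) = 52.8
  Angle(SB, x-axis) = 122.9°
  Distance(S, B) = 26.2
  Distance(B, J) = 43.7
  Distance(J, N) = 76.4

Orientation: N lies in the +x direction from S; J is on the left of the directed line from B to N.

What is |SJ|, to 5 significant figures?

60.916

S is at the origin; S and N share the same y with |SN| = 52.8 and N in +x, so N = (52.8, 0). SB runs at 122.9° with |SB| = 26.2, so B = (-14.231, 21.998). J is determined by |BJ| = 43.7 and |JN| = 76.4 together: it lies at the intersection of circle(B, 43.7) and circle(N, 76.4). With |BN| = 70.549, the foot of the radical line on BN is 7.4404 from B and the perpendicular offset is √(43.7² − 7.4404²) = 43.062. Taking the left-of-BN solution: J = (6.2656, 60.593).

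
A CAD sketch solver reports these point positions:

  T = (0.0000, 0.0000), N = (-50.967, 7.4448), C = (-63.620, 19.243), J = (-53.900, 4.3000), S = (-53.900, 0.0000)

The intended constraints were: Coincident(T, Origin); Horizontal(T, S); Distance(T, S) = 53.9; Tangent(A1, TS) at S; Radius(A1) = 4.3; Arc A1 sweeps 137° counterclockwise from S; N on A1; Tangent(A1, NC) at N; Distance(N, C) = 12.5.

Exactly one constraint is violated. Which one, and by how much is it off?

Distance(N, C) = 12.5 — off by 4.80.

T = (0.00, 0.00) ✓; T.y = 0.00, S.y = 0.00 ✓; |TS| = 53.90 ✓; ∠(JS, ST) = 90.00° ✓; |JS| = 4.300 ✓; bearing(J→N) − bearing(J→S) = 137.0° ✓; |JN| = 4.300 ✓; ∠(JN, NC) = 89.99° ✓; |NC| = 17.30 ✗.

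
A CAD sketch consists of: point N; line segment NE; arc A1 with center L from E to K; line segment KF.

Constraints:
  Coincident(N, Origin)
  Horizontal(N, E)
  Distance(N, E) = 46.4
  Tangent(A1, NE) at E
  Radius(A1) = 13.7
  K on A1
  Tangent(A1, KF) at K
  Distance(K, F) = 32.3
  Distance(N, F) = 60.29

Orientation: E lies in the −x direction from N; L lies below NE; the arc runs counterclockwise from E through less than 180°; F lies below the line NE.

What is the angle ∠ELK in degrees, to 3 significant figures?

128°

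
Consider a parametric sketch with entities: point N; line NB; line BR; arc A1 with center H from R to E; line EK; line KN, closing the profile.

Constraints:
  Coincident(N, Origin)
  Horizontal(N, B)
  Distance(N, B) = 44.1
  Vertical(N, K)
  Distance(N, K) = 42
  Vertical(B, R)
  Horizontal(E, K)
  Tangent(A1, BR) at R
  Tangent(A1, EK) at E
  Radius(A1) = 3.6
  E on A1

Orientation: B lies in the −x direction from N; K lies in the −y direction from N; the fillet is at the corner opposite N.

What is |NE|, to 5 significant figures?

58.346

The virtual corner opposite N is at (-44.100, -42.000). Tangency of A1 to BR means the radius HR is perpendicular to BR and A1 meets EK tangentially, so HE is at right angles to EK, with radius 3.6, so the center H sits 3.6 in from both sides at H = (-40.500, -38.400). That places the tangent points at R = (-44.100, -38.400) on BR and E = (-40.500, -42.000) on EK. Then |NE| = |E − N| = 58.346.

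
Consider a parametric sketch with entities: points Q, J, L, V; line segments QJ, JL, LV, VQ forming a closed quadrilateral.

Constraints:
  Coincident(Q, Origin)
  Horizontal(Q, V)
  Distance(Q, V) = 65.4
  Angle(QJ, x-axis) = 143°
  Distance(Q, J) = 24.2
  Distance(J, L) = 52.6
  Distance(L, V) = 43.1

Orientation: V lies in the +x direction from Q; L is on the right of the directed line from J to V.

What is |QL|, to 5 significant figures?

28.501

Checks: |JL| = 52.60 ✓; |LV| = 43.10 ✓.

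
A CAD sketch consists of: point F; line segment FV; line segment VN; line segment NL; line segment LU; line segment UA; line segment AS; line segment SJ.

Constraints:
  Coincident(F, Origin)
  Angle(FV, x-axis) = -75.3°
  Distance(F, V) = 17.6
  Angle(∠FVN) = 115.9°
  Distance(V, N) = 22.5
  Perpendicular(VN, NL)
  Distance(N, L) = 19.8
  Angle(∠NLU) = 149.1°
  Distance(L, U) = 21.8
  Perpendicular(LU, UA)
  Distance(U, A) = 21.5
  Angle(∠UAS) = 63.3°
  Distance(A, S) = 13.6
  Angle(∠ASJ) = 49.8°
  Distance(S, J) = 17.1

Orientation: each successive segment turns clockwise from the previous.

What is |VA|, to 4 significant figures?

28.38

F is at the origin; FV runs at -75.3° with length 17.6, so V = (4.466, -17.02). ∠FVN = 115.9° gives VN at -139.4° from the x-axis; with |VN| = 22.5, N = (-12.62, -31.67). VN ⟂ NL, so NL runs at 130.6°; with |NL| = 19.8, L = (-25.50, -16.63). ∠NLU = 149.1° gives LU at 99.70° from the x-axis; with |LU| = 21.8, U = (-29.18, 4.856). LU ⟂ UA, so UA runs at 9.700°; with |UA| = 21.5, A = (-7.983, 8.478). Then |VA| = |A − V| = 28.38.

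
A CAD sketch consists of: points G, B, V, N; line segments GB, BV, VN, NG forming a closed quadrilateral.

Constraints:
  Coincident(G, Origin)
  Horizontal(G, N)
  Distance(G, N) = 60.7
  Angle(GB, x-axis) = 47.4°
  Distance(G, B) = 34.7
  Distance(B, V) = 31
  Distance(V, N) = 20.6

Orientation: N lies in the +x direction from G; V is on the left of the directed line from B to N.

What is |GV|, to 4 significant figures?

57.28

G is at the origin; GN is horizontal with |GN| = 60.7 and N in +x, so N = (60.7, 0). GB runs at 47.4° with |GB| = 34.7, so B = (23.49, 25.54). V is determined by |BV| = 31.0 and |VN| = 20.6 together: it lies at the intersection of circle(B, 31.0) and circle(N, 20.6). With |BN| = 45.14, the foot of the radical line on BN is 28.51 from B and the perpendicular offset is √(31.0² − 28.51²) = 12.17. Taking the left-of-BN solution: V = (53.88, 19.44).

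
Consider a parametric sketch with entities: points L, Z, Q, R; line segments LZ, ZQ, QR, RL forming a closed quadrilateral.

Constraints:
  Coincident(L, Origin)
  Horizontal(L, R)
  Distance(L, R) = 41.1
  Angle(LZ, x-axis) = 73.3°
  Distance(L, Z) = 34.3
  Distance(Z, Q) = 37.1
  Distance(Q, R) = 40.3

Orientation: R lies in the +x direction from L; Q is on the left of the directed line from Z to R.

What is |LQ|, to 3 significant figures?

61.1

L is at the origin; L and R share the same y with |LR| = 41.1 and R in +x, so R = (41.1, 0). LZ runs at 73.3° with |LZ| = 34.3, so Z = (9.86, 32.9). Q is determined by |ZQ| = 37.1 and |QR| = 40.3 together: it lies at the intersection of circle(Z, 37.1) and circle(R, 40.3). With |ZR| = 45.3, the foot of the radical line on ZR is 19.9 from Z and the perpendicular offset is √(37.1² − 19.9²) = 31.3. Taking the left-of-ZR solution: Q = (46.3, 40.0).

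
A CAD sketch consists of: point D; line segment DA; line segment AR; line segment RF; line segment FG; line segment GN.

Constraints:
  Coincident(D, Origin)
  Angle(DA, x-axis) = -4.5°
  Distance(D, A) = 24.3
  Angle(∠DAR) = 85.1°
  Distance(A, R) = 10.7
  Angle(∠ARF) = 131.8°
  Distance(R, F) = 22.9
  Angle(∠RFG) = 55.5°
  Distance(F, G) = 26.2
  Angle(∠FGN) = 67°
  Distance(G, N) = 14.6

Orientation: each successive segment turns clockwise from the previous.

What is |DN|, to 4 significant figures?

17.96

D is at the origin; DA runs at -4.5° with length 24.3, so A = (24.23, -1.907). ∠DAR = 85.1° gives AR at -99.40° from the x-axis; with |AR| = 10.7, R = (22.48, -12.46). ∠ARF = 131.8° gives RF at -147.6° from the x-axis; with |RF| = 22.9, F = (3.142, -24.73). ∠RFG = 55.5° gives FG at 87.90° from the x-axis; with |FG| = 26.2, G = (4.102, 1.449). ∠FGN = 67.0° gives GN at -25.10° from the x-axis; with |GN| = 14.6, N = (17.32, -4.744). Then |DN| = |N − D| = 17.96.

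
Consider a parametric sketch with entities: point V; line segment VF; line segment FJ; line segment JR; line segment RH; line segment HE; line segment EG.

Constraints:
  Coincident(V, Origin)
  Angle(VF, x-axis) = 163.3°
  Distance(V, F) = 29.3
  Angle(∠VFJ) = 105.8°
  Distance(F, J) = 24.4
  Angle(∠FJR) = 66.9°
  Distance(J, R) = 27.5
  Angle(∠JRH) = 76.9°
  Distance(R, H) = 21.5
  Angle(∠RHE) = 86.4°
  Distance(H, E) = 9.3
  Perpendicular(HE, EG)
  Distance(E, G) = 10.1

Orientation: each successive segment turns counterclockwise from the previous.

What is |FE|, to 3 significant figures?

5.88

V is at the origin; VF runs at 163.3° with length 29.3, so F = (-28.1, 8.42). ∠VFJ = 105.8° gives FJ at -122° from the x-axis; with |FJ| = 24.4, J = (-41.2, -12.2). ∠FJR = 66.9° gives JR at -9.40° from the x-axis; with |JR| = 27.5, R = (-14.0, -16.7). ∠JRH = 76.9° gives RH at 93.7° from the x-axis; with |RH| = 21.5, H = (-15.4, 4.80). ∠RHE = 86.4° gives HE at -173° from the x-axis; with |HE| = 9.3, E = (-24.7, 3.62). Then |FE| = |E − F| = 5.88.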